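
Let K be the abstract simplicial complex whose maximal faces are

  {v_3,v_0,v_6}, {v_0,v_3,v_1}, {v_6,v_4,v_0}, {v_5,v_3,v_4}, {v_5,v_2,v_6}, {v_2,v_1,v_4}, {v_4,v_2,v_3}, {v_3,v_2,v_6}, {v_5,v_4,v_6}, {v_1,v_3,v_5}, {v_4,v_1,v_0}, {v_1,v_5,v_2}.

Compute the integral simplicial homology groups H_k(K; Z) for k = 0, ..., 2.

Order the vertices as v_0 < v_1 < v_2 < v_3 < v_4 < v_5 < v_6. Listing each simplex with vertices in this order, K has dimension 2 with simplices:

  0-simplices (7): [v_0], [v_1], [v_2], [v_3], [v_4], [v_5], [v_6]
  1-simplices (18): (18 of them)
  2-simplices (12): (12 of them)

Hence C_0 ≅ Z^7, C_1 ≅ Z^18, C_2 ≅ Z^12.

∂_1: C_1 → C_0 sends each edge [p,q] (with p < q) to q − p.
As a 7×18 matrix over Z this has rank 6, with invariant factors (1,1,1,1,1,1).

∂_2: C_2 → C_1 maps a triangle to the signed sum of its edges. For instance
  ∂[v_3,v_4,v_5] = [v_4,v_5] − [v_3,v_5] + [v_3,v_4],
  ∂[v_2,v_3,v_4] = [v_3,v_4] − [v_2,v_4] + [v_2,v_3].
This gives a 18×12 integer matrix of rank 12; reducing to Smith normal form yields diagonal entries (1,1,1,1,1,1,1,1,1,1,1,2).

Reading off H_k = ker ∂_k / im ∂_{k+1}:

  H_0: rank C_0 − rank ∂_1 = 7 − 6 = 1, and the invariant factors of ∂_1 are all 1, so H_0 = Z.
  H_1: rank ker ∂_1 − rank ∂_2 = (18 − 6) − 12 = 0, and ∂_2 has invariant factor 2 > 1, so H_1 = Z/2.
  H_2: rank ker ∂_2 − rank ∂_3 = (12 − 12) − 0 = 0, and there is no ∂_3, so H_2 = 0.

As a check, the Euler characteristic is 7 − 18 + 12 = 1, which agrees with 1 − 0 + 0 = 1.

H_0 = Z,  H_1 = Z/2,  H_2 = 0.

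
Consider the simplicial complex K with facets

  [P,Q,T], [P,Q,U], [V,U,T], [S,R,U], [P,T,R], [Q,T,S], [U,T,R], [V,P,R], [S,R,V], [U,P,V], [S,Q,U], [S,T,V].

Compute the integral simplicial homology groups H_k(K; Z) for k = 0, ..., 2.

We work with the vertex ordering P < Q < R < S < T < U < V. The simplices of K, each written with vertices in increasing order, are:

  0-simplices (7): P, Q, R, S, T, U, V
  1-simplices (18): PQ, PR, PT, PU, PV, QS, QT, QU, RS, RT, RU, RV, ST, SU, SV, TU, TV, UV
  2-simplices (12): PQT, PQU, PRT, PRV, PUV, QST, QSU, RSU, RSV, RTU, STV, TUV

so the chain groups are C_0 ≅ Z^7, C_1 ≅ Z^18, C_2 ≅ Z^12.

Boundary ∂_1: C_1 → C_0 maps an edge to its endpoints' difference, ∂[p,q] = q − p. For instance
  ∂SV = V − S.
As a 7×18 matrix over Z this has rank 6, with invariant factors (1,1,1,1,1,1).

∂_2: C_2 → C_1 sends each 2-simplex [p,q,r] to [q,r] − [p,r] + [p,q]. For instance
  ∂TUV = UV − TV + TU,
  ∂RSV = SV − RV + RS.
As a 18×12 matrix over Z this has rank 12, with invariant factors (1,1,1,1,1,1,1,1,1,1,1,2).

Computing H_k = (kernel of ∂_k) / (image of ∂_{k+1}):

  H_0: rank C_0 − rank ∂_1 = 7 − 6 = 1, and the invariant factors of ∂_1 are all 1, so H_0 ≅ Z.
  H_1: rank ker ∂_1 − rank ∂_2 = (18 − 6) − 12 = 0, and ∂_2 has invariant factor 2 > 1, so H_1 ≅ Z/2.
  H_2: rank ker ∂_2 − rank ∂_3 = (12 − 12) − 0 = 0, and there is no ∂_3, so H_2 ≅ 0.

(K is a triangulation of the real projective plane RP^2.)

H_0 ≅ Z,  H_1 ≅ Z/2,  H_2 = 0.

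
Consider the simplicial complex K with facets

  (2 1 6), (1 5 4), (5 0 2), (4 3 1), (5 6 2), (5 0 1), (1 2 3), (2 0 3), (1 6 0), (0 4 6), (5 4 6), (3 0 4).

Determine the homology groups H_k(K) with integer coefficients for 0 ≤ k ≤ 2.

Take the total order 0 < 1 < 2 < 3 < 4 < 5 < 6 on the vertex set. Then K (dimension 2) consists of the simplices:

  0-simplices (7): [0], [1], [2], [3], [4], [5], [6]
  1-simplices (18): [0,1], [0,2], [0,3], [0,4], [0,5], [0,6], [1,2], [1,3], [1,4], [1,5], [1,6], [2,3], [2,5], [2,6], [3,4], [4,5], [4,6], [5,6]
  2-simplices (12): [0,1,5], [0,1,6], [0,2,3], [0,2,5], [0,3,4], [0,4,6], [1,2,3], [1,2,6], [1,3,4], [1,4,5], [2,5,6], [4,5,6]

Hence C_0 ≅ Z^7, C_1 ≅ Z^18, C_2 ≅ Z^12.

The boundary map ∂_1: C_1 → C_0 is given by ∂[p,q] = [q] − [p]. For instance
  ∂[1,5] = [5] − [1].
This gives a 7×18 integer matrix of rank 6; reducing to Smith normal form yields diagonal entries (1,1,1,1,1,1).

The boundary map ∂_2: C_2 → C_1 sends each 2-simplex [p,q,r] to [q,r] − [p,r] + [p,q]. For instance
  ∂[0,2,3] = [2,3] − [0,3] + [0,2],
  ∂[2,5,6] = [5,6] − [2,6] + [2,5].
The resulting 18×12 matrix has rank 12, and its Smith normal form has invariant factors (1,1,1,1,1,1,1,1,1,1,1,2).

Computing H_k = (kernel of ∂_k) / (image of ∂_{k+1}):

  H_0: rank C_0 − rank ∂_1 = 7 − 6 = 1, and the invariant factors of ∂_1 are all 1, so H_0 ≅ Z.
  H_1: rank ker ∂_1 − rank ∂_2 = (18 − 6) − 12 = 0, and ∂_2 has invariant factor 2 > 1, so H_1 ≅ Z_2.
  H_2: rank ker ∂_2 − rank ∂_3 = (12 − 12) − 0 = 0, and there is no ∂_3, so H_2 ≅ 0.

H_0 = Z,  H_1 = Z_2,  H_2 = 0.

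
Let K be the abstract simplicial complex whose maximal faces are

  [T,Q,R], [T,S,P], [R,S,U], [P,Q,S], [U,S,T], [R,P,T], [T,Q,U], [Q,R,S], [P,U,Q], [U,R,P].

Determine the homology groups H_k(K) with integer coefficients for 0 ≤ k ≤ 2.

H_0 = Z,  H_1 = Z_2,  H_2 = 0.

Fix the vertex order P < Q < R < S < T < U and write every simplex with vertices in increasing order. Then dim K = 2 and the simplices of K are:

  0-simplices (6): P, Q, R, S, T, U
  1-simplices (15): PQ, PR, PS, PT, PU, QR, QS, QT, QU, RS, RT, RU, ST, SU, TU
  2-simplices (10): PQS, PQU, PRT, PRU, PST, QRS, QRT, QTU, RSU, STU

giving chain groups C_0 ≅ Z^6, C_1 ≅ Z^15, C_2 ≅ Z^10.

Boundary ∂_1: C_1 → C_0 is given by ∂[p,q] = [q] − [p]. For instance
  ∂RU = U − R.
The 6×15 boundary matrix has rank 5 and Smith normal form diag(1,1,1,1,1).

The boundary map ∂_2: C_2 → C_1 maps a triangle to the signed sum of its edges. For instance
  ∂PST = ST − PT + PS,
  ∂QRT = RT − QT + QR.
This gives a 15×10 integer matrix of rank 10; reducing to Smith normal form yields diagonal entries (1,1,1,1,1,1,1,1,1,2).

Now H_k = ker ∂_k / im ∂_{k+1}, so:

  H_0: rank C_0 − rank ∂_1 = 6 − 5 = 1, and the invariant factors of ∂_1 are all 1, so H_0 ≅ Z.
  H_1: rank ker ∂_1 − rank ∂_2 = (15 − 5) − 10 = 0, and ∂_2 has invariant factor 2 > 1, so H_1 ≅ Z_2.
  H_2: rank ker ∂_2 − rank ∂_3 = (10 − 10) − 0 = 0, and there is no ∂_3, so H_2 ≅ 0.

As a check, the Euler characteristic is 6 − 15 + 10 = 1, which agrees with 1 − 0 + 0 = 1.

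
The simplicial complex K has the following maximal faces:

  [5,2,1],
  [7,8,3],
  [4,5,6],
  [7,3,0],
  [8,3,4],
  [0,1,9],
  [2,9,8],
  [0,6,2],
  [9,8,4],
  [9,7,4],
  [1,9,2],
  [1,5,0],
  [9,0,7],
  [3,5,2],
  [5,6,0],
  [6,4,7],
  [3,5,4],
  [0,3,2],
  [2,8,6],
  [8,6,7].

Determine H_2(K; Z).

H_2 ≅ 0.

Fix the vertex order 0 < 1 < 2 < 3 < 4 < 5 < 6 < 7 < 8 < 9 and write every simplex with vertices in increasing order. Then dim K = 2 and the simplices of K are:

  0-simplices (10): [0], [1], [2], [3], [4], [5], [6], [7], [8], [9]
  1-simplices (30): (30 of them)
  2-simplices (20): (20 of them)

giving chain groups C_0 ≅ Z^10, C_1 ≅ Z^30, C_2 ≅ Z^20.

The boundary map ∂_1: C_1 → C_0 is given by ∂[p,q] = [q] − [p]. For instance
  ∂[2,5] = [5] − [2].
This gives a 10×30 integer matrix of rank 9; reducing to Smith normal form yields diagonal entries (1,1,1,1,1,1,1,1,1).

Boundary ∂_2: C_2 → C_1 acts by ∂[p,q,r] = [q,r] − [p,r] + [p,q]. For instance
  ∂[6,7,8] = [7,8] − [6,8] + [6,7],
  ∂[2,8,9] = [8,9] − [2,9] + [2,8].
The resulting 30×20 matrix has rank 20, and its Smith normal form has invariant factors (1,1,1,1,1,1,1,1,1,1,1,1,1,1,1,1,1,1,1,2).

Now H_k = ker ∂_k / im ∂_{k+1}, so:

  H_2: rank ker ∂_2 − rank ∂_3 = (20 − 20) − 0 = 0, and there is no ∂_3, so H_2 = 0.

(K is a triangulation of the Klein bottle.)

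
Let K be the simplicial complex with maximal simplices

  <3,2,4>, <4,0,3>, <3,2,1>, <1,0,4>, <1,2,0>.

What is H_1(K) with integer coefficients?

H_1 ≅ Z.

We work with the vertex ordering 0 < 1 < 2 < 3 < 4. The simplices of K, each written with vertices in increasing order, are:

  0-simplices (5): [0], [1], [2], [3], [4]
  1-simplices (10): [0,1], [0,2], [0,3], [0,4], [1,2], [1,3], [1,4], [2,3], [2,4], [3,4]
  2-simplices (5): [0,1,2], [0,1,4], [0,3,4], [1,2,3], [2,3,4]

so the chain groups are C_0 ≅ Z^5, C_1 ≅ Z^10, C_2 ≅ Z^5.

The boundary map ∂_1: C_1 → C_0 maps an edge to its endpoints' difference, ∂[p,q] = q − p.
The 5×10 boundary matrix has rank 4 and Smith normal form diag(1,1,1,1).

Boundary ∂_2: C_2 → C_1 maps a triangle to the signed sum of its edges. For instance
  ∂[0,1,2] = [1,2] − [0,2] + [0,1],
  ∂[0,1,4] = [1,4] − [0,4] + [0,1].
This gives a 10×5 integer matrix of rank 5; reducing to Smith normal form yields diagonal entries (1,1,1,1,1).

Computing H_k = (kernel of ∂_k) / (image of ∂_{k+1}):

  H_1: rank ker ∂_1 − rank ∂_2 = (10 − 4) − 5 = 1, and the invariant factors of ∂_2 are all 1, so H_1 = Z.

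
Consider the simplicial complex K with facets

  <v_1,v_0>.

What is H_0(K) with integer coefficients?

H_0 = Z.

Fix the vertex order v_0 < v_1 and write every simplex with vertices in increasing order. Then dim K = 1 and the simplices of K are:

  0-simplices (2): [v_0], [v_1]
  1-simplices (1): [v_0,v_1]

so the chain groups are C_0 ≅ Z^2, C_1 ≅ Z^1.

The boundary map ∂_1: C_1 → C_0 sends each edge [p,q] (with p < q) to q − p.
The 2×1 boundary matrix has rank 1 and Smith normal form diag(1).

Now H_k = ker ∂_k / im ∂_{k+1}, so:

  H_0: rank C_0 − rank ∂_1 = 2 − 1 = 1, and the invariant factors of ∂_1 are all 1, so H_0 = Z.

(K is a triangulation of the 1-simplex.)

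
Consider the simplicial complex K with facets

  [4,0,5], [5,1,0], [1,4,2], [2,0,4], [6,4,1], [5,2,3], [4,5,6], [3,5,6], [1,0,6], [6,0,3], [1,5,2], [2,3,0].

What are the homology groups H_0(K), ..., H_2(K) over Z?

H_0 = Z,  H_1 = Z/2,  H_2 = 0.

Take the total order 0 < 1 < 2 < 3 < 4 < 5 < 6 on the vertex set. Then K (dimension 2) consists of the simplices:

  0-simplices (7): [0], [1], [2], [3], [4], [5], [6]
  1-simplices (18): [0,1], [0,2], [0,3], [0,4], [0,5], [0,6], [1,2], [1,4], [1,5], [1,6], [2,3], [2,4], [2,5], [3,5], [3,6], [4,5], [4,6], [5,6]
  2-simplices (12): [0,1,5], [0,1,6], [0,2,3], [0,2,4], [0,3,6], [0,4,5], [1,2,4], [1,2,5], [1,4,6], [2,3,5], [3,5,6], [4,5,6]

Hence C_0 ≅ Z^7, C_1 ≅ Z^18, C_2 ≅ Z^12.

∂_1: C_1 → C_0 maps an edge to its endpoints' difference, ∂[p,q] = q − p. For instance
  ∂[1,5] = [5] − [1].
The 7×18 boundary matrix has rank 6 and Smith normal form diag(1,1,1,1,1,1).

∂_2: C_2 → C_1 acts by ∂[p,q,r] = [q,r] − [p,r] + [p,q]. For instance
  ∂[0,2,3] = [2,3] − [0,3] + [0,2],
  ∂[1,2,5] = [2,5] − [1,5] + [1,2].
The 18×12 boundary matrix has rank 12 and Smith normal form diag(1,1,1,1,1,1,1,1,1,1,1,2).

Reading off H_k = ker ∂_k / im ∂_{k+1}:

  H_0: rank C_0 − rank ∂_1 = 7 − 6 = 1, and the invariant factors of ∂_1 are all 1, so H_0 = Z.
  H_1: rank ker ∂_1 − rank ∂_2 = (18 − 6) − 12 = 0, and ∂_2 has invariant factor 2 > 1, so H_1 = Z/2.
  H_2: rank ker ∂_2 − rank ∂_3 = (12 − 12) − 0 = 0, and there is no ∂_3, so H_2 = 0.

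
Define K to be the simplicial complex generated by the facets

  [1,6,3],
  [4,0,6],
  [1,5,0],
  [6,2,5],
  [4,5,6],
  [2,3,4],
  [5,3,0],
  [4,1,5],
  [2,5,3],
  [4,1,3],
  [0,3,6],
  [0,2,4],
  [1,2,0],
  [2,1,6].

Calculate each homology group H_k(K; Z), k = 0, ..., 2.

Fix the vertex order 0 < 1 < 2 < 3 < 4 < 5 < 6 and write every simplex with vertices in increasing order. Then dim K = 2 and the simplices of K are:

  0-simplices (7): [0], [1], [2], [3], [4], [5], [6]
  1-simplices (21): [0,1], [0,2], [0,3], [0,4], [0,5], [0,6], [1,2], [1,3], [1,4], [1,5], [1,6], [2,3], [2,4], [2,5], [2,6], [3,4], [3,5], [3,6], [4,5], [4,6], [5,6]
  2-simplices (14): [0,1,2], [0,1,5], [0,2,4], [0,3,5], [0,3,6], [0,4,6], [1,2,6], [1,3,4], [1,3,6], [1,4,5], [2,3,4], [2,3,5], [2,5,6], [4,5,6]

Hence C_0 ≅ Z^7, C_1 ≅ Z^21, C_2 ≅ Z^14.

The boundary map ∂_1: C_1 → C_0 sends each edge [p,q] (with p < q) to q − p.
The 7×21 boundary matrix has rank 6 and Smith normal form diag(1,1,1,1,1,1).

∂_2: C_2 → C_1 acts by ∂[p,q,r] = [q,r] − [p,r] + [p,q]. For instance
  ∂[4,5,6] = [5,6] − [4,6] + [4,5],
  ∂[0,1,2] = [1,2] − [0,2] + [0,1].
This gives a 21×14 integer matrix of rank 13; reducing to Smith normal form yields diagonal entries (1,1,1,1,1,1,1,1,1,1,1,1,1).

From H_k ≅ ker(∂_k) / im(∂_{k+1}) we obtain:

  H_0: rank C_0 − rank ∂_1 = 7 − 6 = 1, and the invariant factors of ∂_1 are all 1, so H_0 ≅ Z.
  H_1: rank ker ∂_1 − rank ∂_2 = (21 − 6) − 13 = 2, and the invariant factors of ∂_2 are all 1, so H_1 ≅ Z^2.
  H_2: rank ker ∂_2 − rank ∂_3 = (14 − 13) − 0 = 1, and there is no ∂_3, so H_2 ≅ Z.

As a check, the Euler characteristic is 7 − 21 + 14 = 0, which agrees with 1 − 2 + 1 = 0.

H_0 ≅ Z,  H_1 ≅ Z^2,  H_2 ≅ Z.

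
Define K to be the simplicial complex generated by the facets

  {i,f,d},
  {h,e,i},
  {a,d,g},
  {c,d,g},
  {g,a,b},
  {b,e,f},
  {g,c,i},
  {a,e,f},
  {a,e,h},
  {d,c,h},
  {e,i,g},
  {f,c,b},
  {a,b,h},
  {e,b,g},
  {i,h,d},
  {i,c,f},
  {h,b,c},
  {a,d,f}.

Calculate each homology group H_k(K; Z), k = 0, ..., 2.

H_0 ≅ Z,  H_1 ≅ Z × Z/2,  H_2 = 0.

Take the total order a < b < c < d < e < f < g < h < i on the vertex set. Then K (dimension 2) consists of the simplices:

  0-simplices (9): a, b, c, d, e, f, g, h, i
  1-simplices (27): ab, ad, ae, af, ag, ah, bc, be, bf, bg, bh, cd, cf, cg, ch, ci, df, dg, dh, di, ef, eg, eh, ei, fi, gi, hi
  2-simplices (18): abg, abh, adf, adg, aef, aeh, bcf, bch, bef, beg, cdg, cdh, cfi, cgi, dfi, dhi, egi, ehi

giving chain groups C_0 ≅ Z^9, C_1 ≅ Z^27, C_2 ≅ Z^18.

Boundary ∂_1: C_1 → C_0 is given by ∂[p,q] = [q] − [p].
As a 9×27 matrix over Z this has rank 8, with invariant factors (1,1,1,1,1,1,1,1).

Boundary ∂_2: C_2 → C_1 maps a triangle to the signed sum of its edges. For instance
  ∂cfi = fi − ci + cf,
  ∂cdh = dh − ch + cd.
As a 27×18 matrix over Z this has rank 18, with invariant factors (1,1,1,1,1,1,1,1,1,1,1,1,1,1,1,1,1,2).

From H_k ≅ ker(∂_k) / im(∂_{k+1}) we obtain:

  H_0: rank C_0 − rank ∂_1 = 9 − 8 = 1, and the invariant factors of ∂_1 are all 1, so H_0 ≅ Z.
  H_1: rank ker ∂_1 − rank ∂_2 = (27 − 8) − 18 = 1, and ∂_2 has invariant factor 2 > 1, so H_1 ≅ Z × Z/2.
  H_2: rank ker ∂_2 − rank ∂_3 = (18 − 18) − 0 = 0, and there is no ∂_3, so H_2 ≅ 0.

As a check, the Euler characteristic is 9 − 27 + 18 = 0, which agrees with 1 − 1 + 0 = 0.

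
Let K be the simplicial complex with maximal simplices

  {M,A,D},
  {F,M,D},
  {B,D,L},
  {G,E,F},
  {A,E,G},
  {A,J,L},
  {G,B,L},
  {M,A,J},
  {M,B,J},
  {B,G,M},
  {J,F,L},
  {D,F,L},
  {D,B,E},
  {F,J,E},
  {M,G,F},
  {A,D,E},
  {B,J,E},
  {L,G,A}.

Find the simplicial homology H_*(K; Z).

H_0 = Z,  H_1 = Z^2,  H_2 = Z.

Take the total order A < B < D < E < F < G < J < L < M on the vertex set. Then K (dimension 2) consists of the simplices:

  0-simplices (9): A, B, D, E, F, G, J, L, M
  1-simplices (27): AD, AE, AG, AJ, AL, AM, BD, BE, BG, BJ, BL, BM, DE, DF, DL, DM, EF, EG, EJ, FG, FJ, FL, FM, GL, GM, JL, JM
  2-simplices (18): ADE, ADM, AEG, AGL, AJL, AJM, BDE, BDL, BEJ, BGL, BGM, BJM, DFL, DFM, EFG, EFJ, FGM, FJL

Hence C_0 ≅ Z^9, C_1 ≅ Z^27, C_2 ≅ Z^18.

The boundary map ∂_1: C_1 → C_0 maps an edge to its endpoints' difference, ∂[p,q] = q − p.
The 9×27 boundary matrix has rank 8 and Smith normal form diag(1,1,1,1,1,1,1,1).

The boundary map ∂_2: C_2 → C_1 sends each 2-simplex [p,q,r] to [q,r] − [p,r] + [p,q]. For instance
  ∂BDE = DE − BE + BD,
  ∂AGL = GL − AL + AG.
As a 27×18 matrix over Z this has rank 17, with invariant factors (1,1,1,1,1,1,1,1,1,1,1,1,1,1,1,1,1).

From H_k ≅ ker(∂_k) / im(∂_{k+1}) we obtain:

  H_0: rank C_0 − rank ∂_1 = 9 − 8 = 1, and the invariant factors of ∂_1 are all 1, so H_0 ≅ Z.
  H_1: rank ker ∂_1 − rank ∂_2 = (27 − 8) − 17 = 2, and the invariant factors of ∂_2 are all 1, so H_1 ≅ Z^2.
  H_2: rank ker ∂_2 − rank ∂_3 = (18 − 17) − 0 = 1, and there is no ∂_3, so H_2 ≅ Z.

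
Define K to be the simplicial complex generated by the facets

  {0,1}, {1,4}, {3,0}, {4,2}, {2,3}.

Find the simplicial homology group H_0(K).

H_0 ≅ Z.

Order the vertices as 0 < 1 < 2 < 3 < 4. Listing each simplex with vertices in this order, K has dimension 1 with simplices:

  0-simplices (5): [0], [1], [2], [3], [4]
  1-simplices (5): [0,1], [0,3], [1,4], [2,3], [2,4]

so the chain groups are C_0 ≅ Z^5, C_1 ≅ Z^5.

The boundary map ∂_1: C_1 → C_0 maps an edge to its endpoints' difference, ∂[p,q] = q − p.
The resulting 5×5 matrix has rank 4, and its Smith normal form has invariant factors (1,1,1,1).

From H_k ≅ ker(∂_k) / im(∂_{k+1}) we obtain:

  H_0: rank C_0 − rank ∂_1 = 5 − 4 = 1, and the invariant factors of ∂_1 are all 1, so H_0 ≅ Z.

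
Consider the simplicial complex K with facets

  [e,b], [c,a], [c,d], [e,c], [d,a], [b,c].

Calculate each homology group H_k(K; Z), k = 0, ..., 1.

H_0 = Z,  H_1 = Z^2.

We work with the vertex ordering a < b < c < d < e. The simplices of K, each written with vertices in increasing order, are:

  0-simplices (5): a, b, c, d, e
  1-simplices (6): ac, ad, bc, be, cd, ce

giving chain groups C_0 ≅ Z^5, C_1 ≅ Z^6.

The boundary map ∂_1: C_1 → C_0 sends each edge [p,q] (with p < q) to q − p.
This gives a 5×6 integer matrix of rank 4; reducing to Smith normal form yields diagonal entries (1,1,1,1).

Computing H_k = (kernel of ∂_k) / (image of ∂_{k+1}):

  H_0: rank C_0 − rank ∂_1 = 5 − 4 = 1, and the invariant factors of ∂_1 are all 1, so H_0 ≅ Z.
  H_1: rank ker ∂_1 − rank ∂_2 = (6 − 4) − 0 = 2, and there is no ∂_2, so H_1 ≅ Z^2.

As a check, the Euler characteristic is 5 − 6 = -1, which agrees with 1 − 2 = -1.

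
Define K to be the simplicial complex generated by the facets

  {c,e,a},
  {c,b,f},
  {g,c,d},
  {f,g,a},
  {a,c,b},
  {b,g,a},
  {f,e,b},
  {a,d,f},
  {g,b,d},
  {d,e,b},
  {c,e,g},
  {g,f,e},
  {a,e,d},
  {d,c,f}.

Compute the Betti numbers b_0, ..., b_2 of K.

Take the total order a < b < c < d < e < f < g on the vertex set. Then K (dimension 2) consists of the simplices:

  0-simplices (7): a, b, c, d, e, f, g
  1-simplices (21): ab, ac, ad, ae, af, ag, bc, bd, be, bf, bg, cd, ce, cf, cg, de, df, dg, ef, eg, fg
  2-simplices (14): abc, abg, ace, ade, adf, afg, bcf, bde, bdg, bef, cdf, cdg, ceg, efg

so the chain groups are C_0 ≅ Z^7, C_1 ≅ Z^21, C_2 ≅ Z^14.

The boundary map ∂_1: C_1 → C_0 maps an edge to its endpoints' difference, ∂[p,q] = q − p.
This gives a 7×21 integer matrix of rank 6; reducing to Smith normal form yields diagonal entries (1,1,1,1,1,1).

∂_2: C_2 → C_1 sends each 2-simplex [p,q,r] to [q,r] − [p,r] + [p,q]. For instance
  ∂cdg = dg − cg + cd,
  ∂ace = ce − ae + ac.
As a 21×14 matrix over Z this has rank 13, with invariant factors (1,1,1,1,1,1,1,1,1,1,1,1,1).

Now H_k = ker ∂_k / im ∂_{k+1}, so:

  H_0: rank C_0 − rank ∂_1 = 7 − 6 = 1, and the invariant factors of ∂_1 are all 1, so H_0 ≅ Z.
  H_1: rank ker ∂_1 − rank ∂_2 = (21 − 6) − 13 = 2, and the invariant factors of ∂_2 are all 1, so H_1 ≅ Z^2.
  H_2: rank ker ∂_2 − rank ∂_3 = (14 − 13) − 0 = 1, and there is no ∂_3, so H_2 ≅ Z.

As a check, the Euler characteristic is 7 − 21 + 14 = 0, which agrees with 1 − 2 + 1 = 0.
(K is a triangulation of the torus T^2.)

Hence the Betti numbers are b_0 = 1, b_1 = 2, b_2 = 1.

b_0 = 1, b_1 = 2, b_2 = 1.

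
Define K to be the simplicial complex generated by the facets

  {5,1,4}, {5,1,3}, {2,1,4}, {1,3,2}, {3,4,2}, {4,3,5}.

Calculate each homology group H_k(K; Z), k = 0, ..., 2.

H_0 ≅ Z,  H_1 = 0,  H_2 ≅ Z.

Fix the vertex order 1 < 2 < 3 < 4 < 5 and write every simplex with vertices in increasing order. Then dim K = 2 and the simplices of K are:

  0-simplices (5): [1], [2], [3], [4], [5]
  1-simplices (9): [1,2], [1,3], [1,4], [1,5], [2,3], [2,4], [3,4], [3,5], [4,5]
  2-simplices (6): [1,2,3], [1,2,4], [1,3,5], [1,4,5], [2,3,4], [3,4,5]

so the chain groups are C_0 ≅ Z^5, C_1 ≅ Z^9, C_2 ≅ Z^6.

∂_1: C_1 → C_0 is given by ∂[p,q] = [q] − [p]. For instance
  ∂[1,5] = [5] − [1].
The 5×9 boundary matrix has rank 4 and Smith normal form diag(1,1,1,1).

Boundary ∂_2: C_2 → C_1 sends each 2-simplex [p,q,r] to [q,r] − [p,r] + [p,q]. For instance
  ∂[1,2,3] = [2,3] − [1,3] + [1,2],
  ∂[1,4,5] = [4,5] − [1,5] + [1,4].
The resulting 9×6 matrix has rank 5, and its Smith normal form has invariant factors (1,1,1,1,1).

Now H_k = ker ∂_k / im ∂_{k+1}, so:

  H_0: rank C_0 − rank ∂_1 = 5 − 4 = 1, and the invariant factors of ∂_1 are all 1, so H_0 ≅ Z.
  H_1: rank ker ∂_1 − rank ∂_2 = (9 − 4) − 5 = 0, and the invariant factors of ∂_2 are all 1, so H_1 ≅ 0.
  H_2: rank ker ∂_2 − rank ∂_3 = (6 − 5) − 0 = 1, and there is no ∂_3, so H_2 ≅ Z.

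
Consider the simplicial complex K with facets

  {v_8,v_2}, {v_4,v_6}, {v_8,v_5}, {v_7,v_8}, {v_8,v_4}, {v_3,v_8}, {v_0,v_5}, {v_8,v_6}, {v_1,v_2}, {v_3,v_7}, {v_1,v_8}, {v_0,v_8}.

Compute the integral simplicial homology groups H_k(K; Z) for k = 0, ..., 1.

K has 9 vertices, 12 edges.
rank ∂_0 = 0, rank ∂_1 = 8 ⇒ b_0 = 9 − 0 − 8 = 1; all invariant factors of ∂_1 are 1 so no torsion. So H_0 ≅ Z.
rank ∂_1 = 8, rank ∂_2 = 0 ⇒ b_1 = 12 − 8 − 0 = 4. So H_1 ≅ Z^4.

H_0 = Z,  H_1 = Z^4.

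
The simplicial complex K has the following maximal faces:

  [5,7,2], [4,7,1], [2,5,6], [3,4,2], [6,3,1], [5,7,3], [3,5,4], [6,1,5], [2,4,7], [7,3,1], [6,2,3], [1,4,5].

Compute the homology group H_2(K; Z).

H_2 ≅ 0.

Fix the vertex order 1 < 2 < 3 < 4 < 5 < 6 < 7 and write every simplex with vertices in increasing order. Then dim K = 2 and the simplices of K are:

  0-simplices (7): [1], [2], [3], [4], [5], [6], [7]
  1-simplices (18): [1,3], [1,4], [1,5], [1,6], [1,7], [2,3], [2,4], [2,5], [2,6], [2,7], [3,4], [3,5], [3,6], [3,7], [4,5], [4,7], [5,6], [5,7]
  2-simplices (12): [1,3,6], [1,3,7], [1,4,5], [1,4,7], [1,5,6], [2,3,4], [2,3,6], [2,4,7], [2,5,6], [2,5,7], [3,4,5], [3,5,7]

giving chain groups C_0 ≅ Z^7, C_1 ≅ Z^18, C_2 ≅ Z^12.

∂_1: C_1 → C_0 sends each edge [p,q] (with p < q) to q − p. For instance
  ∂[2,3] = [3] − [2].
The 7×18 boundary matrix has rank 6 and Smith normal form diag(1,1,1,1,1,1).

∂_2: C_2 → C_1 sends each 2-simplex [p,q,r] to [q,r] − [p,r] + [p,q]. For instance
  ∂[1,3,7] = [3,7] − [1,7] + [1,3],
  ∂[3,5,7] = [5,7] − [3,7] + [3,5].
This gives a 18×12 integer matrix of rank 12; reducing to Smith normal form yields diagonal entries (1,1,1,1,1,1,1,1,1,1,1,2).

Now H_k = ker ∂_k / im ∂_{k+1}, so:

  H_2: rank ker ∂_2 − rank ∂_3 = (12 − 12) − 0 = 0, and there is no ∂_3, so H_2 = 0.

(K is a triangulation of the real projective plane RP^2.)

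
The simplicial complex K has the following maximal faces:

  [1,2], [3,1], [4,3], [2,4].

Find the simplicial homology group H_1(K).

H_1 = Z.

We work with the vertex ordering 1 < 2 < 3 < 4. The simplices of K, each written with vertices in increasing order, are:

  0-simplices (4): [1], [2], [3], [4]
  1-simplices (4): [1,2], [1,3], [2,4], [3,4]

Hence C_0 ≅ Z^4, C_1 ≅ Z^4.

∂_1: C_1 → C_0 is given by ∂[p,q] = [q] − [p]. For instance
  ∂[1,3] = [3] − [1].
The 4×4 boundary matrix has rank 3 and Smith normal form diag(1,1,1).

From H_k ≅ ker(∂_k) / im(∂_{k+1}) we obtain:

  H_1: rank ker ∂_1 − rank ∂_2 = (4 − 3) − 0 = 1, and there is no ∂_2, so H_1 ≅ Z.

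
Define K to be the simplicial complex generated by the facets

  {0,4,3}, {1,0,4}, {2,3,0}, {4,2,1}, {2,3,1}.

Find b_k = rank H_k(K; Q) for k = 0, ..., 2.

b_0 = 1, b_1 = 1, b_2 = 0.

We work with the vertex ordering 0 < 1 < 2 < 3 < 4. The simplices of K, each written with vertices in increasing order, are:

  0-simplices (5): [0], [1], [2], [3], [4]
  1-simplices (10): [0,1], [0,2], [0,3], [0,4], [1,2], [1,3], [1,4], [2,3], [2,4], [3,4]
  2-simplices (5): [0,1,4], [0,2,3], [0,3,4], [1,2,3], [1,2,4]

so the chain groups are C_0 ≅ Z^5, C_1 ≅ Z^10, C_2 ≅ Z^5.

The boundary map ∂_1: C_1 → C_0 maps an edge to its endpoints' difference, ∂[p,q] = q − p.
As a 5×10 matrix over Z this has rank 4, with invariant factors (1,1,1,1).

The boundary map ∂_2: C_2 → C_1 sends each 2-simplex [p,q,r] to [q,r] − [p,r] + [p,q]. For instance
  ∂[1,2,4] = [2,4] − [1,4] + [1,2],
  ∂[1,2,3] = [2,3] − [1,3] + [1,2].
The 10×5 boundary matrix has rank 5 and Smith normal form diag(1,1,1,1,1).

Computing H_k = (kernel of ∂_k) / (image of ∂_{k+1}):

  H_0: rank C_0 − rank ∂_1 = 5 − 4 = 1, and the invariant factors of ∂_1 are all 1, so H_0 = Z.
  H_1: rank ker ∂_1 − rank ∂_2 = (10 − 4) − 5 = 1, and the invariant factors of ∂_2 are all 1, so H_1 = Z.
  H_2: rank ker ∂_2 − rank ∂_3 = (5 − 5) − 0 = 0, and there is no ∂_3, so H_2 = 0.

Hence the Betti numbers are b_0 = 1, b_1 = 1, b_2 = 0.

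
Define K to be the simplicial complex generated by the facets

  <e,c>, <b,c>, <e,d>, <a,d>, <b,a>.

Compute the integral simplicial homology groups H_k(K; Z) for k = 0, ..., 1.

H_0 ≅ Z,  H_1 ≅ Z.

Fix the vertex order a < b < c < d < e and write every simplex with vertices in increasing order. Then dim K = 1 and the simplices of K are:

  0-simplices (5): a, b, c, d, e
  1-simplices (5): ab, ad, bc, ce, de

giving chain groups C_0 ≅ Z^5, C_1 ≅ Z^5.

∂_1: C_1 → C_0 maps an edge to its endpoints' difference, ∂[p,q] = q − p.
As a 5×5 matrix over Z this has rank 4, with invariant factors (1,1,1,1).

Reading off H_k = ker ∂_k / im ∂_{k+1}:

  H_0: rank C_0 − rank ∂_1 = 5 − 4 = 1, and the invariant factors of ∂_1 are all 1, so H_0 = Z.
  H_1: rank ker ∂_1 − rank ∂_2 = (5 − 4) − 0 = 1, and there is no ∂_2, so H_1 = Z.

As a check, the Euler characteristic is 5 − 5 = 0, which agrees with 1 − 1 = 0.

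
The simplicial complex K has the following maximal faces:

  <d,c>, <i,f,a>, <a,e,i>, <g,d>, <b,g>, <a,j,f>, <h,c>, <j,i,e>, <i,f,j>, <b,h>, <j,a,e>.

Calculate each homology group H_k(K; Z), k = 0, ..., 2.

Fix the vertex order a < b < c < d < e < f < g < h < i < j and write every simplex with vertices in increasing order. Then dim K = 2 and the simplices of K are:

  0-simplices (10): a, b, c, d, e, f, g, h, i, j
  1-simplices (14): ae, af, ai, aj, bg, bh, cd, ch, dg, ei, ej, fi, fj, ij
  2-simplices (6): aei, aej, afi, afj, eij, fij

giving chain groups C_0 ≅ Z^10, C_1 ≅ Z^14, C_2 ≅ Z^6.

Boundary ∂_1: C_1 → C_0 maps an edge to its endpoints' difference, ∂[p,q] = q − p. For instance
  ∂cd = d − c.
This gives a 10×14 integer matrix of rank 8; reducing to Smith normal form yields diagonal entries (1,1,1,1,1,1,1,1).

Boundary ∂_2: C_2 → C_1 sends each 2-simplex [p,q,r] to [q,r] − [p,r] + [p,q]. For instance
  ∂afj = fj − aj + af,
  ∂fij = ij − fj + fi.
The resulting 14×6 matrix has rank 5, and its Smith normal form has invariant factors (1,1,1,1,1).

Reading off H_k = ker ∂_k / im ∂_{k+1}:

  H_0: rank C_0 − rank ∂_1 = 10 − 8 = 2, and the invariant factors of ∂_1 are all 1, so H_0 ≅ Z^2.
  H_1: rank ker ∂_1 − rank ∂_2 = (14 − 8) − 5 = 1, and the invariant factors of ∂_2 are all 1, so H_1 ≅ Z.
  H_2: rank ker ∂_2 − rank ∂_3 = (6 − 5) − 0 = 1, and there is no ∂_3, so H_2 ≅ Z.

H_0 ≅ Z^2,  H_1 ≅ Z,  H_2 ≅ Z.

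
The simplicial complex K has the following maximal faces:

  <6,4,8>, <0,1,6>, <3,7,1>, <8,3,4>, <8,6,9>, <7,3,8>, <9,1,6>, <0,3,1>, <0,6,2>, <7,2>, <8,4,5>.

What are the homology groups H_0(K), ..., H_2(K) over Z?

Order the vertices as 0 < 1 < 2 < 3 < 4 < 5 < 6 < 7 < 8 < 9. Listing each simplex with vertices in this order, K has dimension 2 with simplices:

  0-simplices (10): [0], [1], [2], [3], [4], [5], [6], [7], [8], [9]
  1-simplices (21): [0,1], [0,2], [0,3], [0,6], [1,3], [1,6], [1,7], [1,9], [2,6], [2,7], [3,4], [3,7], [3,8], [4,5], [4,6], [4,8], [5,8], [6,8], [6,9], [7,8], [8,9]
  2-simplices (10): [0,1,3], [0,1,6], [0,2,6], [1,3,7], [1,6,9], [3,4,8], [3,7,8], [4,5,8], [4,6,8], [6,8,9]

giving chain groups C_0 ≅ Z^10, C_1 ≅ Z^21, C_2 ≅ Z^10.

∂_1: C_1 → C_0 maps an edge to its endpoints' difference, ∂[p,q] = q − p.
The 10×21 boundary matrix has rank 9 and Smith normal form diag(1,1,1,1,1,1,1,1,1).

Boundary ∂_2: C_2 → C_1 sends each 2-simplex [p,q,r] to [q,r] − [p,r] + [p,q]. For instance
  ∂[4,6,8] = [6,8] − [4,8] + [4,6],
  ∂[1,3,7] = [3,7] − [1,7] + [1,3].
The 21×10 boundary matrix has rank 10 and Smith normal form diag(1,1,1,1,1,1,1,1,1,1).

Now H_k = ker ∂_k / im ∂_{k+1}, so:

  H_0: rank C_0 − rank ∂_1 = 10 − 9 = 1, and the invariant factors of ∂_1 are all 1, so H_0 = Z.
  H_1: rank ker ∂_1 − rank ∂_2 = (21 − 9) − 10 = 2, and the invariant factors of ∂_2 are all 1, so H_1 = Z^2.
  H_2: rank ker ∂_2 − rank ∂_3 = (10 − 10) − 0 = 0, and there is no ∂_3, so H_2 = 0.

H_0 = Z,  H_1 = Z^2,  H_2 = 0.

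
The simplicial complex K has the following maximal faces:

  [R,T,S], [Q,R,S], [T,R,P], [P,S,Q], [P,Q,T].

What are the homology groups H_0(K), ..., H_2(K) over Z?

H_0 = Z,  H_1 = Z,  H_2 = 0.

Fix the vertex order P < Q < R < S < T and write every simplex with vertices in increasing order. Then dim K = 2 and the simplices of K are:

  0-simplices (5): P, Q, R, S, T
  1-simplices (10): PQ, PR, PS, PT, QR, QS, QT, RS, RT, ST
  2-simplices (5): PQS, PQT, PRT, QRS, RST

giving chain groups C_0 ≅ Z^5, C_1 ≅ Z^10, C_2 ≅ Z^5.

The boundary map ∂_1: C_1 → C_0 sends each edge [p,q] (with p < q) to q − p. For instance
  ∂PQ = Q − P.
As a 5×10 matrix over Z this has rank 4, with invariant factors (1,1,1,1).

Boundary ∂_2: C_2 → C_1 maps a triangle to the signed sum of its edges. For instance
  ∂RST = ST − RT + RS,
  ∂PQT = QT − PT + PQ.
The resulting 10×5 matrix has rank 5, and its Smith normal form has invariant factors (1,1,1,1,1).

From H_k ≅ ker(∂_k) / im(∂_{k+1}) we obtain:

  H_0: rank C_0 − rank ∂_1 = 5 − 4 = 1, and the invariant factors of ∂_1 are all 1, so H_0 ≅ Z.
  H_1: rank ker ∂_1 − rank ∂_2 = (10 − 4) − 5 = 1, and the invariant factors of ∂_2 are all 1, so H_1 ≅ Z.
  H_2: rank ker ∂_2 − rank ∂_3 = (5 − 5) − 0 = 0, and there is no ∂_3, so H_2 ≅ 0.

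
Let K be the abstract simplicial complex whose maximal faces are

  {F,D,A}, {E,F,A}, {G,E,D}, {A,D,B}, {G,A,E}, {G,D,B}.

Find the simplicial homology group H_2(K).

H_2 = 0.

Fix the vertex order A < B < D < E < F < G and write every simplex with vertices in increasing order. Then dim K = 2 and the simplices of K are:

  0-simplices (6): A, B, D, E, F, G
  1-simplices (12): AB, AD, AE, AF, AG, BD, BG, DE, DF, DG, EF, EG
  2-simplices (6): ABD, ADF, AEF, AEG, BDG, DEG

so the chain groups are C_0 ≅ Z^6, C_1 ≅ Z^12, C_2 ≅ Z^6.

Boundary ∂_1: C_1 → C_0 is given by ∂[p,q] = [q] − [p].
As a 6×12 matrix over Z this has rank 5, with invariant factors (1,1,1,1,1).

∂_2: C_2 → C_1 sends each 2-simplex [p,q,r] to [q,r] − [p,r] + [p,q]. For instance
  ∂AEG = EG − AG + AE,
  ∂DEG = EG − DG + DE.
The 12×6 boundary matrix has rank 6 and Smith normal form diag(1,1,1,1,1,1).

Reading off H_k = ker ∂_k / im ∂_{k+1}:

  H_2: rank ker ∂_2 − rank ∂_3 = (6 − 6) − 0 = 0, and there is no ∂_3, so H_2 = 0.

(K is a triangulation of the cylinder S^1 x I.)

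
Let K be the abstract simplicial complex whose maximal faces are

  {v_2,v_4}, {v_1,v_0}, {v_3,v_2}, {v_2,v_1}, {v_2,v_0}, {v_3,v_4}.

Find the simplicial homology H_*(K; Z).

H_0 = Z,  H_1 = Z^2.

Order the vertices as v_0 < v_1 < v_2 < v_3 < v_4. Listing each simplex with vertices in this order, K has dimension 1 with simplices:

  0-simplices (5): [v_0], [v_1], [v_2], [v_3], [v_4]
  1-simplices (6): [v_0,v_1], [v_0,v_2], [v_1,v_2], [v_2,v_3], [v_2,v_4], [v_3,v_4]

giving chain groups C_0 ≅ Z^5, C_1 ≅ Z^6.

Boundary ∂_1: C_1 → C_0 maps an edge to its endpoints' difference, ∂[p,q] = q − p.
The resulting 5×6 matrix has rank 4, and its Smith normal form has invariant factors (1,1,1,1).

Computing H_k = (kernel of ∂_k) / (image of ∂_{k+1}):

  H_0: rank C_0 − rank ∂_1 = 5 − 4 = 1, and the invariant factors of ∂_1 are all 1, so H_0 = Z.
  H_1: rank ker ∂_1 − rank ∂_2 = (6 − 4) − 0 = 2, and there is no ∂_2, so H_1 = Z^2.

As a check, the Euler characteristic is 5 − 6 = -1, which agrees with 1 − 2 = -1.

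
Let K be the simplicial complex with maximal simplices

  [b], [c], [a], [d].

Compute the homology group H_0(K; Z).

H_0 = Z^4.

Take the total order a < b < c < d on the vertex set. Then K (dimension 0) consists of the simplices:

  0-simplices (4): a, b, c, d

giving chain groups C_0 ≅ Z^4.

From H_k ≅ ker(∂_k) / im(∂_{k+1}) we obtain:

  H_0: rank C_0 − rank ∂_1 = 4 − 0 = 4, and there is no ∂_1, so H_0 = Z^4.

(K is a triangulation of a set of 4 points.)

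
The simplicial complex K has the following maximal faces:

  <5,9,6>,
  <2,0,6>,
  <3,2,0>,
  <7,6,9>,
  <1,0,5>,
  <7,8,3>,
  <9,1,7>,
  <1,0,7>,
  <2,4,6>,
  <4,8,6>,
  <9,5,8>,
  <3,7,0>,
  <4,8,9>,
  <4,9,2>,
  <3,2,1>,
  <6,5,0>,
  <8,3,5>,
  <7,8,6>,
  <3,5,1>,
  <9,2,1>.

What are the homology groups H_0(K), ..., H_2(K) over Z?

H_0 = Z,  H_1 = Z ⊕ Z/2,  H_2 = 0.

Order the vertices as 0 < 1 < 2 < 3 < 4 < 5 < 6 < 7 < 8 < 9. Listing each simplex with vertices in this order, K has dimension 2 with simplices:

  0-simplices (10): [0], [1], [2], [3], [4], [5], [6], [7], [8], [9]
  1-simplices (30): (30 of them)
  2-simplices (20): (20 of them)

so the chain groups are C_0 ≅ Z^10, C_1 ≅ Z^30, C_2 ≅ Z^20.

The boundary map ∂_1: C_1 → C_0 maps an edge to its endpoints' difference, ∂[p,q] = q − p.
The 10×30 boundary matrix has rank 9 and Smith normal form diag(1,1,1,1,1,1,1,1,1).

∂_2: C_2 → C_1 acts by ∂[p,q,r] = [q,r] − [p,r] + [p,q]. For instance
  ∂[1,2,3] = [2,3] − [1,3] + [1,2],
  ∂[6,7,8] = [7,8] − [6,8] + [6,7].
As a 30×20 matrix over Z this has rank 20, with invariant factors (1,1,1,1,1,1,1,1,1,1,1,1,1,1,1,1,1,1,1,2).

Computing H_k = (kernel of ∂_k) / (image of ∂_{k+1}):

  H_0: rank C_0 − rank ∂_1 = 10 − 9 = 1, and the invariant factors of ∂_1 are all 1, so H_0 = Z.
  H_1: rank ker ∂_1 − rank ∂_2 = (30 − 9) − 20 = 1, and ∂_2 has invariant factor 2 > 1, so H_1 = Z ⊕ Z/2.
  H_2: rank ker ∂_2 − rank ∂_3 = (20 − 20) − 0 = 0, and there is no ∂_3, so H_2 = 0.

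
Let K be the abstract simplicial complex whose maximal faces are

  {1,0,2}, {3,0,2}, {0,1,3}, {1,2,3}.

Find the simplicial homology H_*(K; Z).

We work with the vertex ordering 0 < 1 < 2 < 3. The simplices of K, each written with vertices in increasing order, are:

  0-simplices (4): [0], [1], [2], [3]
  1-simplices (6): [0,1], [0,2], [0,3], [1,2], [1,3], [2,3]
  2-simplices (4): [0,1,2], [0,1,3], [0,2,3], [1,2,3]

Hence C_0 ≅ Z^4, C_1 ≅ Z^6, C_2 ≅ Z^4.

The boundary map ∂_1: C_1 → C_0 maps an edge to its endpoints' difference, ∂[p,q] = q − p.
This gives a 4×6 integer matrix of rank 3; reducing to Smith normal form yields diagonal entries (1,1,1).

Boundary ∂_2: C_2 → C_1 maps a triangle to the signed sum of its edges. For instance
  ∂[0,1,2] = [1,2] − [0,2] + [0,1],
  ∂[0,1,3] = [1,3] − [0,3] + [0,1].
This gives a 6×4 integer matrix of rank 3; reducing to Smith normal form yields diagonal entries (1,1,1).

Now H_k = ker ∂_k / im ∂_{k+1}, so:

  H_0: rank C_0 − rank ∂_1 = 4 − 3 = 1, and the invariant factors of ∂_1 are all 1, so H_0 ≅ Z.
  H_1: rank ker ∂_1 − rank ∂_2 = (6 − 3) − 3 = 0, and the invariant factors of ∂_2 are all 1, so H_1 ≅ 0.
  H_2: rank ker ∂_2 − rank ∂_3 = (4 − 3) − 0 = 1, and there is no ∂_3, so H_2 ≅ Z.

As a check, the Euler characteristic is 4 − 6 + 4 = 2, which agrees with 1 − 0 + 1 = 2.

H_0 ≅ Z,  H_1 = 0,  H_2 ≅ Z.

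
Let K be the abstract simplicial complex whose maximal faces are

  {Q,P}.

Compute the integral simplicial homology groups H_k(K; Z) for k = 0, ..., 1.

We work with the vertex ordering P < Q. The simplices of K, each written with vertices in increasing order, are:

  0-simplices (2): P, Q
  1-simplices (1): PQ

so the chain groups are C_0 ≅ Z^2, C_1 ≅ Z^1.

Boundary ∂_1: C_1 → C_0 is given by ∂[p,q] = [q] − [p]. For instance
  ∂PQ = Q − P.
As a 2×1 matrix over Z this has rank 1, with invariant factors (1).

Computing H_k = (kernel of ∂_k) / (image of ∂_{k+1}):

  H_0: rank C_0 − rank ∂_1 = 2 − 1 = 1, and the invariant factors of ∂_1 are all 1, so H_0 = Z.
  H_1: rank ker ∂_1 − rank ∂_2 = (1 − 1) − 0 = 0, and there is no ∂_2, so H_1 = 0.

(K is a triangulation of the 1-simplex.)

H_0 ≅ Z,  H_1 = 0.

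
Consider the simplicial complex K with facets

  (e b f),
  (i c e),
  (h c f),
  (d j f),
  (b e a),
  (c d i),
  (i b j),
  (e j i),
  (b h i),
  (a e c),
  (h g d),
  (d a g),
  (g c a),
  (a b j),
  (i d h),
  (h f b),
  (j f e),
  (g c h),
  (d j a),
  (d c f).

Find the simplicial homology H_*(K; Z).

We work with the vertex ordering a < b < c < d < e < f < g < h < i < j. The simplices of K, each written with vertices in increasing order, are:

  0-simplices (10): a, b, c, d, e, f, g, h, i, j
  1-simplices (30): ab, ac, ad, ae, ag, aj, be, bf, bh, bi, bj, cd, ce, cf, cg, ch, ci, df, dg, dh, di, dj, ef, ei, ej, fh, fj, gh, hi, ij
  2-simplices (20): abe, abj, ace, acg, adg, adj, bef, bfh, bhi, bij, cdf, cdi, cei, cfh, cgh, dfj, dgh, dhi, efj, eij

Hence C_0 ≅ Z^10, C_1 ≅ Z^30, C_2 ≅ Z^20.

∂_1: C_1 → C_0 maps an edge to its endpoints' difference, ∂[p,q] = q − p. For instance
  ∂cg = g − c.
The 10×30 boundary matrix has rank 9 and Smith normal form diag(1,1,1,1,1,1,1,1,1).

Boundary ∂_2: C_2 → C_1 maps a triangle to the signed sum of its edges. For instance
  ∂adg = dg − ag + ad,
  ∂dgh = gh − dh + dg.
The resulting 30×20 matrix has rank 20, and its Smith normal form has invariant factors (1,1,1,1,1,1,1,1,1,1,1,1,1,1,1,1,1,1,1,2).

From H_k ≅ ker(∂_k) / im(∂_{k+1}) we obtain:

  H_0: rank C_0 − rank ∂_1 = 10 − 9 = 1, and the invariant factors of ∂_1 are all 1, so H_0 = Z.
  H_1: rank ker ∂_1 − rank ∂_2 = (30 − 9) − 20 = 1, and ∂_2 has invariant factor 2 > 1, so H_1 = Z ⊕ Z/2.
  H_2: rank ker ∂_2 − rank ∂_3 = (20 − 20) − 0 = 0, and there is no ∂_3, so H_2 = 0.

H_0 = Z,  H_1 = Z ⊕ Z/2,  H_2 = 0.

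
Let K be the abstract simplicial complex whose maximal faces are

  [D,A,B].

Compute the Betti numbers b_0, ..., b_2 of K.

Fix the vertex order A < B < D and write every simplex with vertices in increasing order. Then dim K = 2 and the simplices of K are:

  0-simplices (3): A, B, D
  1-simplices (3): AB, AD, BD
  2-simplices (1): ABD

so the chain groups are C_0 ≅ Z^3, C_1 ≅ Z^3, C_2 ≅ Z^1.

∂_1: C_1 → C_0 sends each edge [p,q] (with p < q) to q − p.
The resulting 3×3 matrix has rank 2, and its Smith normal form has invariant factors (1,1).

Boundary ∂_2: C_2 → C_1 sends each 2-simplex [p,q,r] to [q,r] − [p,r] + [p,q]. For instance
  ∂ABD = BD − AD + AB.
The resulting 3×1 matrix has rank 1, and its Smith normal form has invariant factors (1).

From H_k ≅ ker(∂_k) / im(∂_{k+1}) we obtain:

  H_0: rank C_0 − rank ∂_1 = 3 − 2 = 1, and the invariant factors of ∂_1 are all 1, so H_0 = Z.
  H_1: rank ker ∂_1 − rank ∂_2 = (3 − 2) − 1 = 0, and the invariant factors of ∂_2 are all 1, so H_1 = 0.
  H_2: rank ker ∂_2 − rank ∂_3 = (1 − 1) − 0 = 0, and there is no ∂_3, so H_2 = 0.

As a check, the Euler characteristic is 3 − 3 + 1 = 1, which agrees with 1 − 0 + 0 = 1.

Hence the Betti numbers are b_0 = 1, b_1 = 0, b_2 = 0.

b_0 = 1, b_1 = 0, b_2 = 0.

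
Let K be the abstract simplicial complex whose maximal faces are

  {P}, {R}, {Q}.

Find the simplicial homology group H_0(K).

We work with the vertex ordering P < Q < R. The simplices of K, each written with vertices in increasing order, are:

  0-simplices (3): P, Q, R

giving chain groups C_0 ≅ Z^3.

Computing H_k = (kernel of ∂_k) / (image of ∂_{k+1}):

  H_0: rank C_0 − rank ∂_1 = 3 − 0 = 3, and there is no ∂_1, so H_0 = Z^3.

(K is a triangulation of a set of 3 points.)

H_0 ≅ Z^3.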